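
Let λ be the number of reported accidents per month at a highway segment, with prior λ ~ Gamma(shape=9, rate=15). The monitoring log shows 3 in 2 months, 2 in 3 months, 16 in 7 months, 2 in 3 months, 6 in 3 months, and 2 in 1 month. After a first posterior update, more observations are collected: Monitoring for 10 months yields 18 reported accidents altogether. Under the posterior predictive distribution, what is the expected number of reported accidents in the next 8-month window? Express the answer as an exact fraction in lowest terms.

116/11

Total count: 3 + 2 + 16 + 2 + 6 + 2 = 31.
Total exposure: 2 + 3 + 7 + 3 + 3 + 1 = 19 months.
After the first batch: Gamma(9 + 31, 15 + 19) = Gamma(40, 34).
Total count 18 over total exposure 10 months.
After the second batch: Gamma(40 + 18, 34 + 10) = Gamma(58, 44).
Predictive mean over an 8-month window = T·E[λ|data] = 8·58/44 = 116/11.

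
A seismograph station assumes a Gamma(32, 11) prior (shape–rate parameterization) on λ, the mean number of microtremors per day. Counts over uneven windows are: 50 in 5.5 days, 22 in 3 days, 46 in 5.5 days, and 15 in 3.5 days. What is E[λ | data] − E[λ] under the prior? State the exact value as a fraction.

Total count: 50 + 22 + 46 + 15 = 133.
Total exposure: 5.5 + 3 + 5.5 + 3.5 = 17.5 days.
By Gamma–Poisson conjugacy, the posterior is Gamma(α + Σx, β + Σt) = Gamma(32 + 133, 11 + 17.5) = Gamma(165, 57/2).
Posterior mean = 165/(57/2) = 110/19; prior mean = 32/11 = 32/11. Difference = 110/19 − 32/11 = 602/209.

602/209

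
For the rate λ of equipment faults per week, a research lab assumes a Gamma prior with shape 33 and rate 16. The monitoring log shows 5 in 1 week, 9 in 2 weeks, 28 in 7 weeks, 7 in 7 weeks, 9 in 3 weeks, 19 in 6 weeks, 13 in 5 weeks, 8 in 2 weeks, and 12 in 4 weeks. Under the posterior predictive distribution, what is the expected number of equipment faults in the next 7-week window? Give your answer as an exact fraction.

1001/53

Total count: 5 + 9 + 28 + 7 + 9 + 19 + 13 + 8 + 12 = 110.
Total exposure: 1 + 2 + 7 + 7 + 3 + 6 + 5 + 2 + 4 = 37 weeks.
The Gamma prior is conjugate for the Poisson rate, so λ | data ~ Gamma(33+110, 16+37) = Gamma(143, 53).
Predictive mean over a 7-week window = T·E[λ|data] = 7·143/53 = 1001/53.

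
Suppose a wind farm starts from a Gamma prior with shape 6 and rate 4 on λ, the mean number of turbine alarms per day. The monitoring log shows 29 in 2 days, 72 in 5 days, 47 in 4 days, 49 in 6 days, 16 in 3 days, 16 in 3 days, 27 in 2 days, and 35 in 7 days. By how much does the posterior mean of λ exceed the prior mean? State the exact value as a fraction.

Total count: 29 + 72 + 47 + 49 + 16 + 16 + 27 + 35 = 291.
Total exposure: 2 + 5 + 4 + 6 + 3 + 3 + 2 + 7 = 32 days.
By Gamma–Poisson conjugacy, the posterior is Gamma(α + Σx, β + Σt) = Gamma(6 + 291, 4 + 32) = Gamma(297, 36).
Posterior mean = 297/36 = 33/4; prior mean = 6/4 = 3/2. Difference = 33/4 − 3/2 = 27/4.

27/4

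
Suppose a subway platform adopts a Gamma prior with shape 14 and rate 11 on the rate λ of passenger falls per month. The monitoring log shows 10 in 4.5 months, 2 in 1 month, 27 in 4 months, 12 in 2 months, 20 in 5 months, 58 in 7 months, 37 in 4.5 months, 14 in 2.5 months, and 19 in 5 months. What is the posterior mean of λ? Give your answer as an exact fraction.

142/31

Total count: 10 + 2 + 27 + 12 + 20 + 58 + 37 + 14 + 19 = 199.
Total exposure: 4.5 + 1 + 4 + 2 + 5 + 7 + 4.5 + 2.5 + 5 = 35.5 months.
Posterior: α' = 14 + 199 = 213, β' = 11 + 35.5 = 93/2.
Posterior mean = α'/β' = 213/(93/2) = 142/31.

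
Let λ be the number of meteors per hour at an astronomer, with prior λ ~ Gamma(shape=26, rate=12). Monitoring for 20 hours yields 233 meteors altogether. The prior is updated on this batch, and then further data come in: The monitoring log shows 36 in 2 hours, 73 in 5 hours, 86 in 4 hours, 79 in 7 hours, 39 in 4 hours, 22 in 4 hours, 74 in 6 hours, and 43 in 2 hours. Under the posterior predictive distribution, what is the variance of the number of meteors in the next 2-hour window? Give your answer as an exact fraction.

2686/121

Total count 233 over total exposure 20 hours.
After the first batch: Gamma(26 + 233, 12 + 20) = Gamma(259, 32).
Total count: 36 + 73 + 86 + 79 + 39 + 22 + 74 + 43 = 452.
Total exposure: 2 + 5 + 4 + 7 + 4 + 4 + 6 + 2 = 34 hours.
After the second batch: Gamma(259 + 452, 32 + 34) = Gamma(711, 66).
The posterior predictive for a window of length T is Negative Binomial with variance T·α'·(β'+T)/β'² = 2·711·68/4356 = 2686/121.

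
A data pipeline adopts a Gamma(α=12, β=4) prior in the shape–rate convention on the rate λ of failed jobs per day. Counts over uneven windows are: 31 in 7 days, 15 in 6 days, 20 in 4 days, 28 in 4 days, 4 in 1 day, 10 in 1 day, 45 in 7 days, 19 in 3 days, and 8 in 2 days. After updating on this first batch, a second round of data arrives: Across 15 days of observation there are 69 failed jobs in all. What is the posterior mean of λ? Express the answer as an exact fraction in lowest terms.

29/6

Total count: 31 + 15 + 20 + 28 + 4 + 10 + 45 + 19 + 8 = 180.
Total exposure: 7 + 6 + 4 + 4 + 1 + 1 + 7 + 3 + 2 = 35 days.
After the first batch: Gamma(12 + 180, 4 + 35) = Gamma(192, 39).
Total count 69 over total exposure 15 days.
After the second batch: Gamma(192 + 69, 39 + 15) = Gamma(261, 54).
Posterior mean = α'/β' = 261/54 = 29/6.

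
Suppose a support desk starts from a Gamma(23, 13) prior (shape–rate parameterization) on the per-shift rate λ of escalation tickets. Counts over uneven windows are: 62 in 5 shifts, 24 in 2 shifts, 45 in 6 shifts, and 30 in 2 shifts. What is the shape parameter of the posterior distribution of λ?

184

Total count: 62 + 24 + 45 + 30 = 161.
Total exposure: 5 + 2 + 6 + 2 = 15 shifts.
Gamma(α, β) with Poisson data over total exposure Σt gives posterior Gamma(α+Σx, β+Σt) = Gamma(184, 28).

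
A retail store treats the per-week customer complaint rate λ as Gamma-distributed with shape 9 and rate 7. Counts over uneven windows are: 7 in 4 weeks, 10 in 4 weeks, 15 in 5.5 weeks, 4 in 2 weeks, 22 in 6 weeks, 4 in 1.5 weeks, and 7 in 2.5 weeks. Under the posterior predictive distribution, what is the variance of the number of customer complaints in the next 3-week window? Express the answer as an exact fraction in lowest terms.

2556/325

Total count: 7 + 10 + 15 + 4 + 22 + 4 + 7 = 69.
Total exposure: 4 + 4 + 5.5 + 2 + 6 + 1.5 + 2.5 = 25.5 weeks.
The Gamma prior is conjugate for the Poisson rate, so λ | data ~ Gamma(9+69, 7+25.5) = Gamma(78, 65/2).
The posterior predictive for a window of length T is Negative Binomial with variance T·α'·(β'+T)/β'² = 3·78·(71/2)/(4225/4) = 2556/325.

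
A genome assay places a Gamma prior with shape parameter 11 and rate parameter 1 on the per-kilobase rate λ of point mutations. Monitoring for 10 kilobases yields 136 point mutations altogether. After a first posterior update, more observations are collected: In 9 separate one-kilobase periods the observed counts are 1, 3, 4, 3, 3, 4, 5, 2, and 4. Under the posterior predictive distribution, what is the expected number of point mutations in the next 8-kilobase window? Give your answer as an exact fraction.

Total count 136 over total exposure 10 kilobases.
After the first batch: Gamma(11 + 136, 1 + 10) = Gamma(147, 11).
Total count: 1 + 3 + 4 + 3 + 3 + 4 + 5 + 2 + 4 = 29.
Total exposure: 9 kilobases.
After the second batch: Gamma(147 + 29, 11 + 9) = Gamma(176, 20).
Predictive mean over an 8-kilobase window = T·E[λ|data] = 8·176/20 = 352/5.

352/5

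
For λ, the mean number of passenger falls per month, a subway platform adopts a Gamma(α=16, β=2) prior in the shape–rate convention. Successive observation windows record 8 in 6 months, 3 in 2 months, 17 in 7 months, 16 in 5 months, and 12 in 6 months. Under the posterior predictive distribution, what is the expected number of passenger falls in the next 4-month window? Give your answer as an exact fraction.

72/7

Total count: 8 + 3 + 17 + 16 + 12 = 56.
Total exposure: 6 + 2 + 7 + 5 + 6 = 26 months.
The Gamma prior is conjugate for the Poisson rate, so λ | data ~ Gamma(16+56, 2+26) = Gamma(72, 28).
Predictive mean over a 4-month window = T·E[λ|data] = 4·72/28 = 72/7.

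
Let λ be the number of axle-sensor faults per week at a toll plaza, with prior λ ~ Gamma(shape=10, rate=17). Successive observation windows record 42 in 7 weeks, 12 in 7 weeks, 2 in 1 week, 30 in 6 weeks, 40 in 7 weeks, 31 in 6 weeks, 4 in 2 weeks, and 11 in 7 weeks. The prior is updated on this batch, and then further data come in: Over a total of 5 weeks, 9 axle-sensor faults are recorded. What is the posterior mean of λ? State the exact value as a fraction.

Total count: 42 + 12 + 2 + 30 + 40 + 31 + 4 + 11 = 172.
Total exposure: 7 + 7 + 1 + 6 + 7 + 6 + 2 + 7 = 43 weeks.
After the first batch: Gamma(10 + 172, 17 + 43) = Gamma(182, 60).
Total count 9 over total exposure 5 weeks.
After the second batch: Gamma(182 + 9, 60 + 5) = Gamma(191, 65).
Posterior mean = α'/β' = 191/65.

191/65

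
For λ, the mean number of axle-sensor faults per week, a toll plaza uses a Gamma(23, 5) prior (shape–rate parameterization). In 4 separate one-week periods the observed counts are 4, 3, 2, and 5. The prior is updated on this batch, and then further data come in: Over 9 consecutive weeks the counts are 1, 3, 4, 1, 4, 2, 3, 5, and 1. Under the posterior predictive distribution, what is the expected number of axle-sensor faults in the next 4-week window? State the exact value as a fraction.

Total count: 4 + 3 + 2 + 5 = 14.
Total exposure: 4 weeks.
After the first batch: Gamma(23 + 14, 5 + 4) = Gamma(37, 9).
Total count: 1 + 3 + 4 + 1 + 4 + 2 + 3 + 5 + 1 = 24.
Total exposure: 9 weeks.
After the second batch: Gamma(37 + 24, 9 + 9) = Gamma(61, 18).
Predictive mean over a 4-week window = T·E[λ|data] = 4·61/18 = 122/9.

122/9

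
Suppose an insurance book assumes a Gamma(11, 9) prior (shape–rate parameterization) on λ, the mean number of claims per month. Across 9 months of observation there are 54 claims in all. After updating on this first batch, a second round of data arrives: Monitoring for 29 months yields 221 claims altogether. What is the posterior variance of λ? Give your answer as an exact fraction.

286/2209

Total count 54 over total exposure 9 months.
After the first batch: Gamma(11 + 54, 9 + 9) = Gamma(65, 18).
Total count 221 over total exposure 29 months.
After the second batch: Gamma(65 + 221, 18 + 29) = Gamma(286, 47).
Posterior variance = α'/β'² = 286/2209.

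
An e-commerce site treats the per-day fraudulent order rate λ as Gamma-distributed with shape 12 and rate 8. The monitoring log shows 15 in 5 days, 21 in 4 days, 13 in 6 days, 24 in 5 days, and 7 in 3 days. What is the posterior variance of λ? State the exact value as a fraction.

92/961

Total count: 15 + 21 + 13 + 24 + 7 = 80.
Total exposure: 5 + 4 + 6 + 5 + 3 = 23 days.
By Gamma–Poisson conjugacy, the posterior is Gamma(α + Σx, β + Σt) = Gamma(12 + 80, 8 + 23) = Gamma(92, 31).
Posterior variance = α'/β'² = 92/961.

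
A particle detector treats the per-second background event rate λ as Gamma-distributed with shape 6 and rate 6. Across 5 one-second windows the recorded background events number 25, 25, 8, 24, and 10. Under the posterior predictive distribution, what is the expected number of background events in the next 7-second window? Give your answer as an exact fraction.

686/11

Total count: 25 + 25 + 8 + 24 + 10 = 92.
Total exposure: 5 seconds.
Posterior: α' = 6 + 92 = 98, β' = 6 + 5 = 11.
Predictive mean over a 7-second window = T·E[λ|data] = 7·98/11 = 686/11.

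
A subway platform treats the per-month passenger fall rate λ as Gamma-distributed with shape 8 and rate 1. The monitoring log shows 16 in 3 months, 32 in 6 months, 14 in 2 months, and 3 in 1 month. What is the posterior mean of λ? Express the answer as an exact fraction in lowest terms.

73/13

Total count: 16 + 32 + 14 + 3 = 65.
Total exposure: 3 + 6 + 2 + 1 = 12 months.
The Gamma prior is conjugate for the Poisson rate, so λ | data ~ Gamma(8+65, 1+12) = Gamma(73, 13).
Posterior mean = α'/β' = 73/13.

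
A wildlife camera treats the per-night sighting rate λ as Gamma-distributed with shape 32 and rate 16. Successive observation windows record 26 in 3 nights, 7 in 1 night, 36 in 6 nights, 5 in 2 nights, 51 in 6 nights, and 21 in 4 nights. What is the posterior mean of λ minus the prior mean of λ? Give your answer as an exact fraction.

Total count: 26 + 7 + 36 + 5 + 51 + 21 = 146.
Total exposure: 3 + 1 + 6 + 2 + 6 + 4 = 22 nights.
By Gamma–Poisson conjugacy, the posterior is Gamma(α + Σx, β + Σt) = Gamma(32 + 146, 16 + 22) = Gamma(178, 38).
Posterior mean = 178/38 = 89/19; prior mean = 32/16 = 2. Difference = 89/19 − 2 = 51/19.

51/19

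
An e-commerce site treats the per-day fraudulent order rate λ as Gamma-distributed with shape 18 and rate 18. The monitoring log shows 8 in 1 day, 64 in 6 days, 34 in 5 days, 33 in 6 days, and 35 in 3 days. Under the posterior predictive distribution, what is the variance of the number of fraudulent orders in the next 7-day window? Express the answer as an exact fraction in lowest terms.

Total count: 8 + 64 + 34 + 33 + 35 = 174.
Total exposure: 1 + 6 + 5 + 6 + 3 = 21 days.
Conjugate update: add total count to the shape and total exposure to the rate, giving Gamma(192, 39).
The posterior predictive for a window of length T is Negative Binomial with variance T·α'·(β'+T)/β'² = 7·192·46/1521 = 20608/507.

20608/507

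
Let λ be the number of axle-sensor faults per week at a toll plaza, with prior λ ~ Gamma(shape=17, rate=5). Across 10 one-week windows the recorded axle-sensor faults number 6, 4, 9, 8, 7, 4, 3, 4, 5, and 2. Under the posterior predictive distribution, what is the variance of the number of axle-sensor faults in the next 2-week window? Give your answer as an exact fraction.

Total count: 6 + 4 + 9 + 8 + 7 + 4 + 3 + 4 + 5 + 2 = 52.
Total exposure: 10 weeks.
Gamma(α, β) with Poisson data over total exposure Σt gives posterior Gamma(α+Σx, β+Σt) = Gamma(69, 15).
The posterior predictive for a window of length T is Negative Binomial with variance T·α'·(β'+T)/β'² = 2·69·17/225 = 782/75.

782/75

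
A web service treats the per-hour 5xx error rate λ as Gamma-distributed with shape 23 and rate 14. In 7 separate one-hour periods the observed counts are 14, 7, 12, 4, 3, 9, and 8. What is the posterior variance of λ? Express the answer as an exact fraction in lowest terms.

80/441

Total count: 14 + 7 + 12 + 4 + 3 + 9 + 8 = 57.
Total exposure: 7 hours.
By Gamma–Poisson conjugacy, the posterior is Gamma(α + Σx, β + Σt) = Gamma(23 + 57, 14 + 7) = Gamma(80, 21).
Posterior variance = α'/β'² = 80/441.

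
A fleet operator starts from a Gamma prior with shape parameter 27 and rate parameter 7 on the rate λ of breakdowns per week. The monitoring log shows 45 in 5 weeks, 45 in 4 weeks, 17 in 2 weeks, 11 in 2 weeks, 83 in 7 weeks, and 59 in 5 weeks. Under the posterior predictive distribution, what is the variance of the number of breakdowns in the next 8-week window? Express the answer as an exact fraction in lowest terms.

1435/16

Total count: 45 + 45 + 17 + 11 + 83 + 59 = 260.
Total exposure: 5 + 4 + 2 + 2 + 7 + 5 = 25 weeks.
By Gamma–Poisson conjugacy, the posterior is Gamma(α + Σx, β + Σt) = Gamma(27 + 260, 7 + 25) = Gamma(287, 32).
The posterior predictive for a window of length T is Negative Binomial with variance T·α'·(β'+T)/β'² = 8·287·40/1024 = 1435/16.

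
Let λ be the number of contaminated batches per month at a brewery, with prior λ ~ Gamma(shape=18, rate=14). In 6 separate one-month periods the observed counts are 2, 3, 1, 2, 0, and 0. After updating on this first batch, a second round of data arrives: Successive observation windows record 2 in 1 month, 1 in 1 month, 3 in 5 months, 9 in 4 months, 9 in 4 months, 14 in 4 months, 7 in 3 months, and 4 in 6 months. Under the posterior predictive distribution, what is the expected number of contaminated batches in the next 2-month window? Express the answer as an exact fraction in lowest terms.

Total count: 2 + 3 + 1 + 2 + 0 + 0 = 8.
Total exposure: 6 months.
After the first batch: Gamma(18 + 8, 14 + 6) = Gamma(26, 20).
Total count: 2 + 1 + 3 + 9 + 9 + 14 + 7 + 4 = 49.
Total exposure: 1 + 1 + 5 + 4 + 4 + 4 + 3 + 6 = 28 months.
After the second batch: Gamma(26 + 49, 20 + 28) = Gamma(75, 48).
Predictive mean over a 2-month window = T·E[λ|data] = 2·75/48 = 25/8.

25/8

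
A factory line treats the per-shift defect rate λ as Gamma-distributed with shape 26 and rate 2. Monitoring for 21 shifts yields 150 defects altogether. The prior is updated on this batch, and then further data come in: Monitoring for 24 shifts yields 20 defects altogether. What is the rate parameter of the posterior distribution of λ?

Total count 150 over total exposure 21 shifts.
After the first batch: Gamma(26 + 150, 2 + 21) = Gamma(176, 23).
Total count 20 over total exposure 24 shifts.
After the second batch: Gamma(176 + 20, 23 + 24) = Gamma(196, 47).

47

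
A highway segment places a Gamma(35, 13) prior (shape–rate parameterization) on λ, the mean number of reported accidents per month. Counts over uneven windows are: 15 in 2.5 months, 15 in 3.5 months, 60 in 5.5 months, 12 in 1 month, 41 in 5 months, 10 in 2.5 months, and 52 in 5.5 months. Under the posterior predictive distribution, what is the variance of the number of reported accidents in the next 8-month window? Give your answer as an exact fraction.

357120/5929

Total count: 15 + 15 + 60 + 12 + 41 + 10 + 52 = 205.
Total exposure: 2.5 + 3.5 + 5.5 + 1 + 5 + 2.5 + 5.5 = 25.5 months.
Gamma(α, β) with Poisson data over total exposure Σt gives posterior Gamma(α+Σx, β+Σt) = Gamma(240, 77/2).
The posterior predictive for a window of length T is Negative Binomial with variance T·α'·(β'+T)/β'² = 8·240·(93/2)/(5929/4) = 357120/5929.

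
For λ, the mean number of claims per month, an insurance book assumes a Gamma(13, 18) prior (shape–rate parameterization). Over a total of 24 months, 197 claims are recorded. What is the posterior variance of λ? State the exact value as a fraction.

5/42

Total count 197 over total exposure 24 months.
By Gamma–Poisson conjugacy, the posterior is Gamma(α + Σx, β + Σt) = Gamma(13 + 197, 18 + 24) = Gamma(210, 42).
Posterior variance = α'/β'² = 210/1764 = 5/42.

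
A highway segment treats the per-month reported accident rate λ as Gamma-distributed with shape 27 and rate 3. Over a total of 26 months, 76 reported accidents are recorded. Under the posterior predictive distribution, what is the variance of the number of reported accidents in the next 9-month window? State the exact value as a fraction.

35226/841

Total count 76 over total exposure 26 months.
By Gamma–Poisson conjugacy, the posterior is Gamma(α + Σx, β + Σt) = Gamma(27 + 76, 3 + 26) = Gamma(103, 29).
The posterior predictive for a window of length T is Negative Binomial with variance T·α'·(β'+T)/β'² = 9·103·38/841 = 35226/841.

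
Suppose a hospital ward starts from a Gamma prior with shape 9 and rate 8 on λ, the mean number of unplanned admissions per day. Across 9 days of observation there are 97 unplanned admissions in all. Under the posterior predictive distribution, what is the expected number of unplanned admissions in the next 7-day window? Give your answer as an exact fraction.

742/17

Total count 97 over total exposure 9 days.
By Gamma–Poisson conjugacy, the posterior is Gamma(α + Σx, β + Σt) = Gamma(9 + 97, 8 + 9) = Gamma(106, 17).
Predictive mean over a 7-day window = T·E[λ|data] = 7·106/17 = 742/17.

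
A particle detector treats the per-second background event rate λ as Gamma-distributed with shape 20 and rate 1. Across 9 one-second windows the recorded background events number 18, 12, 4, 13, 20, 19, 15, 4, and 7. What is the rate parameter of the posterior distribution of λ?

10

Total count: 18 + 12 + 4 + 13 + 20 + 19 + 15 + 4 + 7 = 112.
Total exposure: 9 seconds.
Gamma(α, β) with Poisson data over total exposure Σt gives posterior Gamma(α+Σx, β+Σt) = Gamma(132, 10).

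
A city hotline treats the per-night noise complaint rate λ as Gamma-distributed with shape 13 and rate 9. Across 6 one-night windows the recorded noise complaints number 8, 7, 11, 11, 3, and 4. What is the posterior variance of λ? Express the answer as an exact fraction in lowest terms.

19/75

Total count: 8 + 7 + 11 + 11 + 3 + 4 = 44.
Total exposure: 6 nights.
By Gamma–Poisson conjugacy, the posterior is Gamma(α + Σx, β + Σt) = Gamma(13 + 44, 9 + 6) = Gamma(57, 15).
Posterior variance = α'/β'² = 57/225 = 19/75.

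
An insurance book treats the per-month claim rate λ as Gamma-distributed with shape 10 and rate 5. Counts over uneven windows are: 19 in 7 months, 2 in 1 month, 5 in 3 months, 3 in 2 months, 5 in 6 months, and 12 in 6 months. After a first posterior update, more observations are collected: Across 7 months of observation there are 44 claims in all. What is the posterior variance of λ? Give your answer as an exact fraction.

100/1369

Total count: 19 + 2 + 5 + 3 + 5 + 12 = 46.
Total exposure: 7 + 1 + 3 + 2 + 6 + 6 = 25 months.
After the first batch: Gamma(10 + 46, 5 + 25) = Gamma(56, 30).
Total count 44 over total exposure 7 months.
After the second batch: Gamma(56 + 44, 30 + 7) = Gamma(100, 37).
Posterior variance = α'/β'² = 100/1369.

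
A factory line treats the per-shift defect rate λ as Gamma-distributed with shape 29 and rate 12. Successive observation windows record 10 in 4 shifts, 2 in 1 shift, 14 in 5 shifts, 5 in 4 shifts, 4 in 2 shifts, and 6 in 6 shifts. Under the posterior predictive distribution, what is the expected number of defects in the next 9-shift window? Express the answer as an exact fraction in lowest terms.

315/17

Total count: 10 + 2 + 14 + 5 + 4 + 6 = 41.
Total exposure: 4 + 1 + 5 + 4 + 2 + 6 = 22 shifts.
Conjugate update: add total count to the shape and total exposure to the rate, giving Gamma(70, 34).
Predictive mean over a 9-shift window = T·E[λ|data] = 9·70/34 = 315/17.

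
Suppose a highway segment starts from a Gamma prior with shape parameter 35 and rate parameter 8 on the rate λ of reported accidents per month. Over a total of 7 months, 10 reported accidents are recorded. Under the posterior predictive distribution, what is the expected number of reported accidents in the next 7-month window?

Total count 10 over total exposure 7 months.
Posterior: α' = 35 + 10 = 45, β' = 8 + 7 = 15.
Predictive mean over a 7-month window = T·E[λ|data] = 7·45/15 = 21.

21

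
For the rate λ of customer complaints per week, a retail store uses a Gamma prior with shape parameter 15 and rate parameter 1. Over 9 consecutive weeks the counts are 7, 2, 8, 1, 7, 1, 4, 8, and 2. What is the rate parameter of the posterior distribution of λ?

10

Total count: 7 + 2 + 8 + 1 + 7 + 1 + 4 + 8 + 2 = 40.
Total exposure: 9 weeks.
By Gamma–Poisson conjugacy, the posterior is Gamma(α + Σx, β + Σt) = Gamma(15 + 40, 1 + 9) = Gamma(55, 10).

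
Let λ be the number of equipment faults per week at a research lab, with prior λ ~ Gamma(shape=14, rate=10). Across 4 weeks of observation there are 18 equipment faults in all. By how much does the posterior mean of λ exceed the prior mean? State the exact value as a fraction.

Total count 18 over total exposure 4 weeks.
By Gamma–Poisson conjugacy, the posterior is Gamma(α + Σx, β + Σt) = Gamma(14 + 18, 10 + 4) = Gamma(32, 14).
Posterior mean = 32/14 = 16/7; prior mean = 14/10 = 7/5. Difference = 16/7 − 7/5 = 31/35.

31/35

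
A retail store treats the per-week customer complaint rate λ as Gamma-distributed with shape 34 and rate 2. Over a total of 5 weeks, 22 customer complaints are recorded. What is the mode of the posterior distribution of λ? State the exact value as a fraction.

55/7

Total count 22 over total exposure 5 weeks.
Conjugate update: add total count to the shape and total exposure to the rate, giving Gamma(56, 7).
Posterior mode = (α'−1)/β' = 55/7.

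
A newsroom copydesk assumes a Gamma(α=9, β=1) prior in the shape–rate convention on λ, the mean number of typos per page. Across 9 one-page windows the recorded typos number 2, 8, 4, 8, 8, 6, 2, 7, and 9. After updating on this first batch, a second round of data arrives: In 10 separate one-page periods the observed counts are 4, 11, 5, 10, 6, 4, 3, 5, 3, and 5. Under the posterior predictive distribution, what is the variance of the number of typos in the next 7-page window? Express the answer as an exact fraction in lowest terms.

22491/400

Total count: 2 + 8 + 4 + 8 + 8 + 6 + 2 + 7 + 9 = 54.
Total exposure: 9 pages.
After the first batch: Gamma(9 + 54, 1 + 9) = Gamma(63, 10).
Total count: 4 + 11 + 5 + 10 + 6 + 4 + 3 + 5 + 3 + 5 = 56.
Total exposure: 10 pages.
After the second batch: Gamma(63 + 56, 10 + 10) = Gamma(119, 20).
The posterior predictive for a window of length T is Negative Binomial with variance T·α'·(β'+T)/β'² = 7·119·27/400 = 22491/400.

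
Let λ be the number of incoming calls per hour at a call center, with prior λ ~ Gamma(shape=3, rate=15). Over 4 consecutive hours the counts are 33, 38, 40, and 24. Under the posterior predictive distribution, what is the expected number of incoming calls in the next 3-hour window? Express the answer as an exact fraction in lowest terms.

414/19

Total count: 33 + 38 + 40 + 24 = 135.
Total exposure: 4 hours.
The Gamma prior is conjugate for the Poisson rate, so λ | data ~ Gamma(3+135, 15+4) = Gamma(138, 19).
Predictive mean over a 3-hour window = T·E[λ|data] = 3·138/19 = 414/19.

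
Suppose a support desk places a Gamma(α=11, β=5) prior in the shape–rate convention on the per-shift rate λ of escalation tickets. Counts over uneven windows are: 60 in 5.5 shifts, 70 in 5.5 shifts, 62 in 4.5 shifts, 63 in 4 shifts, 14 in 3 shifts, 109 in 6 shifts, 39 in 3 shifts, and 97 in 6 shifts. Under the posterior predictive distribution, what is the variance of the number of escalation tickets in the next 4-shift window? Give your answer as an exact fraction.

Total count: 60 + 70 + 62 + 63 + 14 + 109 + 39 + 97 = 514.
Total exposure: 5.5 + 5.5 + 4.5 + 4 + 3 + 6 + 3 + 6 = 37.5 shifts.
Gamma(α, β) with Poisson data over total exposure Σt gives posterior Gamma(α+Σx, β+Σt) = Gamma(525, 85/2).
The posterior predictive for a window of length T is Negative Binomial with variance T·α'·(β'+T)/β'² = 4·525·(93/2)/(7225/4) = 15624/289.

15624/289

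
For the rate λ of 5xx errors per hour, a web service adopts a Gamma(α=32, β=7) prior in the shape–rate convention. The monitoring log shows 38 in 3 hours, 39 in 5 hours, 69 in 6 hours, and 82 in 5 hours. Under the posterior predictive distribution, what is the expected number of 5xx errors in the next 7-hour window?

Total count: 38 + 39 + 69 + 82 = 228.
Total exposure: 3 + 5 + 6 + 5 = 19 hours.
By Gamma–Poisson conjugacy, the posterior is Gamma(α + Σx, β + Σt) = Gamma(32 + 228, 7 + 19) = Gamma(260, 26).
Predictive mean over a 7-hour window = T·E[λ|data] = 7·260/26 = 70.

70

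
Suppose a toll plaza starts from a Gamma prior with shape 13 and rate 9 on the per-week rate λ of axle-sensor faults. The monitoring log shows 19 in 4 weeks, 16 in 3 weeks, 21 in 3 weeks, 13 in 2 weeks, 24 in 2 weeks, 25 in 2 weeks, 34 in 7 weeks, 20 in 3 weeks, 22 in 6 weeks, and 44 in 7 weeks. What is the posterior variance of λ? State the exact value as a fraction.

Total count: 19 + 16 + 21 + 13 + 24 + 25 + 34 + 20 + 22 + 44 = 238.
Total exposure: 4 + 3 + 3 + 2 + 2 + 2 + 7 + 3 + 6 + 7 = 39 weeks.
Gamma(α, β) with Poisson data over total exposure Σt gives posterior Gamma(α+Σx, β+Σt) = Gamma(251, 48).
Posterior variance = α'/β'² = 251/2304.

251/2304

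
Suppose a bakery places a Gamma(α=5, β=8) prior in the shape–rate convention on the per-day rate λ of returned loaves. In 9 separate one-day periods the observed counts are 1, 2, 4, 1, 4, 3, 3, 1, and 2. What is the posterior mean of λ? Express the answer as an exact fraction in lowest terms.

26/17

Total count: 1 + 2 + 4 + 1 + 4 + 3 + 3 + 1 + 2 = 21.
Total exposure: 9 days.
By Gamma–Poisson conjugacy, the posterior is Gamma(α + Σx, β + Σt) = Gamma(5 + 21, 8 + 9) = Gamma(26, 17).
Posterior mean = α'/β' = 26/17.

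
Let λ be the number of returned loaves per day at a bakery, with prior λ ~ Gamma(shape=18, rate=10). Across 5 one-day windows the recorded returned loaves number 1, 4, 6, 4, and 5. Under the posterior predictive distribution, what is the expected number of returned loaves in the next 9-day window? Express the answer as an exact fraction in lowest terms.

114/5

Total count: 1 + 4 + 6 + 4 + 5 = 20.
Total exposure: 5 days.
Conjugate update: add total count to the shape and total exposure to the rate, giving Gamma(38, 15).
Predictive mean over a 9-day window = T·E[λ|data] = 9·38/15 = 114/5.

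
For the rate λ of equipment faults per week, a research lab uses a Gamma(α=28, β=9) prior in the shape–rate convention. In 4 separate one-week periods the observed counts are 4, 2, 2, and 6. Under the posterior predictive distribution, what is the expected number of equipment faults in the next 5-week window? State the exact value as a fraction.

Total count: 4 + 2 + 2 + 6 = 14.
Total exposure: 4 weeks.
By Gamma–Poisson conjugacy, the posterior is Gamma(α + Σx, β + Σt) = Gamma(28 + 14, 9 + 4) = Gamma(42, 13).
Predictive mean over a 5-week window = T·E[λ|data] = 5·42/13 = 210/13.

210/13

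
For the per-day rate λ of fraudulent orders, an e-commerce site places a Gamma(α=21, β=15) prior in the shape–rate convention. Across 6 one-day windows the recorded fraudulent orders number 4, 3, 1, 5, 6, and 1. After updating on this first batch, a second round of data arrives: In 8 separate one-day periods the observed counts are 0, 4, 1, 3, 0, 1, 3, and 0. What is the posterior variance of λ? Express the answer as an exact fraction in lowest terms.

53/841

Total count: 4 + 3 + 1 + 5 + 6 + 1 = 20.
Total exposure: 6 days.
After the first batch: Gamma(21 + 20, 15 + 6) = Gamma(41, 21).
Total count: 0 + 4 + 1 + 3 + 0 + 1 + 3 + 0 = 12.
Total exposure: 8 days.
After the second batch: Gamma(41 + 12, 21 + 8) = Gamma(53, 29).
Posterior variance = α'/β'² = 53/841.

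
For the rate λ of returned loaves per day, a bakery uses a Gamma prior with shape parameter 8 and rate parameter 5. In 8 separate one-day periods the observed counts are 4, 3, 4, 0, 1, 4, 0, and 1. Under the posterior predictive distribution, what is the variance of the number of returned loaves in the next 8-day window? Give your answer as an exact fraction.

Total count: 4 + 3 + 4 + 0 + 1 + 4 + 0 + 1 = 17.
Total exposure: 8 days.
The Gamma prior is conjugate for the Poisson rate, so λ | data ~ Gamma(8+17, 5+8) = Gamma(25, 13).
The posterior predictive for a window of length T is Negative Binomial with variance T·α'·(β'+T)/β'² = 8·25·21/169 = 4200/169.

4200/169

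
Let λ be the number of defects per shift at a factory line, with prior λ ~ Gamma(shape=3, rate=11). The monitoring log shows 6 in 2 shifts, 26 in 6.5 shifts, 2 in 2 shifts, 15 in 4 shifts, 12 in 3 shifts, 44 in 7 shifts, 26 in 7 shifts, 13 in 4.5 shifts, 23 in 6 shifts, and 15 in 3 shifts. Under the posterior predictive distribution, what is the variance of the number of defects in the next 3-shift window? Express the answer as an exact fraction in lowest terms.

32745/3136

Total count: 6 + 26 + 2 + 15 + 12 + 44 + 26 + 13 + 23 + 15 = 182.
Total exposure: 2 + 6.5 + 2 + 4 + 3 + 7 + 7 + 4.5 + 6 + 3 = 45 shifts.
By Gamma–Poisson conjugacy, the posterior is Gamma(α + Σx, β + Σt) = Gamma(3 + 182, 11 + 45) = Gamma(185, 56).
The posterior predictive for a window of length T is Negative Binomial with variance T·α'·(β'+T)/β'² = 3·185·59/3136 = 32745/3136.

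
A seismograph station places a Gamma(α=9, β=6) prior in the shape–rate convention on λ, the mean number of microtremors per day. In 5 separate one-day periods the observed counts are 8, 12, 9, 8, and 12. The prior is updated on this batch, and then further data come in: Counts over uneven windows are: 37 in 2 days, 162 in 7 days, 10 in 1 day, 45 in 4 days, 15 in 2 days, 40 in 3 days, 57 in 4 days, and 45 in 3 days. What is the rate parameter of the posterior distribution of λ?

37

Total count: 8 + 12 + 9 + 8 + 12 = 49.
Total exposure: 5 days.
After the first batch: Gamma(9 + 49, 6 + 5) = Gamma(58, 11).
Total count: 37 + 162 + 10 + 45 + 15 + 40 + 57 + 45 = 411.
Total exposure: 2 + 7 + 1 + 4 + 2 + 3 + 4 + 3 = 26 days.
After the second batch: Gamma(58 + 411, 11 + 26) = Gamma(469, 37).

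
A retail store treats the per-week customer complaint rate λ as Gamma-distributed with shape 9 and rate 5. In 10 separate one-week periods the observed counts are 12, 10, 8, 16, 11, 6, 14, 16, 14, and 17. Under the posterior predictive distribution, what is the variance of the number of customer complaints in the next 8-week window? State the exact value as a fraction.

24472/225

Total count: 12 + 10 + 8 + 16 + 11 + 6 + 14 + 16 + 14 + 17 = 124.
Total exposure: 10 weeks.
Conjugate update: add total count to the shape and total exposure to the rate, giving Gamma(133, 15).
The posterior predictive for a window of length T is Negative Binomial with variance T·α'·(β'+T)/β'² = 8·133·23/225 = 24472/225.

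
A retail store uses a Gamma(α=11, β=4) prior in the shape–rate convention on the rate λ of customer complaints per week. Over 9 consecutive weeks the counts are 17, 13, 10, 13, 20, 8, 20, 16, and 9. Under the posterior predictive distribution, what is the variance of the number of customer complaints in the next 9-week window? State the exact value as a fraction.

Total count: 17 + 13 + 10 + 13 + 20 + 8 + 20 + 16 + 9 = 126.
Total exposure: 9 weeks.
Gamma(α, β) with Poisson data over total exposure Σt gives posterior Gamma(α+Σx, β+Σt) = Gamma(137, 13).
The posterior predictive for a window of length T is Negative Binomial with variance T·α'·(β'+T)/β'² = 9·137·22/169 = 27126/169.

27126/169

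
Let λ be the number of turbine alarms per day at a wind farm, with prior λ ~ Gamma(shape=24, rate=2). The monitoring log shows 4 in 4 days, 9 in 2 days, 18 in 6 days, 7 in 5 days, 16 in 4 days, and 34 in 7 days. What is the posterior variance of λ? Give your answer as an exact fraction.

Total count: 4 + 9 + 18 + 7 + 16 + 34 = 88.
Total exposure: 4 + 2 + 6 + 5 + 4 + 7 = 28 days.
Posterior: α' = 24 + 88 = 112, β' = 2 + 28 = 30.
Posterior variance = α'/β'² = 112/900 = 28/225.

28/225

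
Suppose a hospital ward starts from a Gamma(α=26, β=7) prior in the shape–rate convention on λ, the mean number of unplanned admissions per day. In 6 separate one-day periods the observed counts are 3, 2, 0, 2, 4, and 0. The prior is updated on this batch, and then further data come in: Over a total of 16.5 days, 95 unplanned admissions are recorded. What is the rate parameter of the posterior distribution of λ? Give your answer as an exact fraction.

Total count: 3 + 2 + 0 + 2 + 4 + 0 = 11.
Total exposure: 6 days.
After the first batch: Gamma(26 + 11, 7 + 6) = Gamma(37, 13).
Total count 95 over total exposure 16.5 days.
After the second batch: Gamma(37 + 95, 13 + 16.5) = Gamma(132, 59/2).

59/2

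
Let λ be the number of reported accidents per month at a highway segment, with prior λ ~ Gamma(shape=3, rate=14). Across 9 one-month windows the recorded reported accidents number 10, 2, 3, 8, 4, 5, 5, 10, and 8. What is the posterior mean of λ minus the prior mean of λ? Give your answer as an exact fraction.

743/322

Total count: 10 + 2 + 3 + 8 + 4 + 5 + 5 + 10 + 8 = 55.
Total exposure: 9 months.
By Gamma–Poisson conjugacy, the posterior is Gamma(α + Σx, β + Σt) = Gamma(3 + 55, 14 + 9) = Gamma(58, 23).
Posterior mean = 58/23 = 58/23; prior mean = 3/14 = 3/14. Difference = 58/23 − 3/14 = 743/322.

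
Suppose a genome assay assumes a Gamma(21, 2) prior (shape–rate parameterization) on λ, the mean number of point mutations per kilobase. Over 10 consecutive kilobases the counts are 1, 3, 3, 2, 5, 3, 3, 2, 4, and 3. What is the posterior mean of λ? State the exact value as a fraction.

Total count: 1 + 3 + 3 + 2 + 5 + 3 + 3 + 2 + 4 + 3 = 29.
Total exposure: 10 kilobases.
The Gamma prior is conjugate for the Poisson rate, so λ | data ~ Gamma(21+29, 2+10) = Gamma(50, 12).
Posterior mean = α'/β' = 50/12 = 25/6.

25/6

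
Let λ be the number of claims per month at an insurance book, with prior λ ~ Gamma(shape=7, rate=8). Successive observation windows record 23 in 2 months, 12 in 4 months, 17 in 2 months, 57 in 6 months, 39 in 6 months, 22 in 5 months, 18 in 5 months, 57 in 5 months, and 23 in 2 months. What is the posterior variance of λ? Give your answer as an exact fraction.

11/81

Total count: 23 + 12 + 17 + 57 + 39 + 22 + 18 + 57 + 23 = 268.
Total exposure: 2 + 4 + 2 + 6 + 6 + 5 + 5 + 5 + 2 = 37 months.
By Gamma–Poisson conjugacy, the posterior is Gamma(α + Σx, β + Σt) = Gamma(7 + 268, 8 + 37) = Gamma(275, 45).
Posterior variance = α'/β'² = 275/2025 = 11/81.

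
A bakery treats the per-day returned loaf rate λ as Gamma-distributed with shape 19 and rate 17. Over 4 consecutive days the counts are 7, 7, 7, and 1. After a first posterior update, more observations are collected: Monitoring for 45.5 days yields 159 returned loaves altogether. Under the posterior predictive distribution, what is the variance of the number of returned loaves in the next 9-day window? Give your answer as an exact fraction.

543600/17689

Total count: 7 + 7 + 7 + 1 = 22.
Total exposure: 4 days.
After the first batch: Gamma(19 + 22, 17 + 4) = Gamma(41, 21).
Total count 159 over total exposure 45.5 days.
After the second batch: Gamma(41 + 159, 21 + 45.5) = Gamma(200, 133/2).
The posterior predictive for a window of length T is Negative Binomial with variance T·α'·(β'+T)/β'² = 9·200·(151/2)/(17689/4) = 543600/17689.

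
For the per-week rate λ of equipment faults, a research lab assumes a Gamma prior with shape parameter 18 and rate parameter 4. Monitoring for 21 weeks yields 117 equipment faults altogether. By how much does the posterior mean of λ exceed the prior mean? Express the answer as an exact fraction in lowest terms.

Total count 117 over total exposure 21 weeks.
Gamma(α, β) with Poisson data over total exposure Σt gives posterior Gamma(α+Σx, β+Σt) = Gamma(135, 25).
Posterior mean = 135/25 = 27/5; prior mean = 18/4 = 9/2. Difference = 27/5 − 9/2 = 9/10.

9/10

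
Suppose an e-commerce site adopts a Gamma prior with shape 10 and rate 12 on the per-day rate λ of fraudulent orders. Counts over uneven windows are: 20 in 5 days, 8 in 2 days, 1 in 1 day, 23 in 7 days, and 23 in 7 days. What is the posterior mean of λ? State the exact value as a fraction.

Total count: 20 + 8 + 1 + 23 + 23 = 75.
Total exposure: 5 + 2 + 1 + 7 + 7 = 22 days.
Conjugate update: add total count to the shape and total exposure to the rate, giving Gamma(85, 34).
Posterior mean = α'/β' = 85/34 = 5/2.

5/2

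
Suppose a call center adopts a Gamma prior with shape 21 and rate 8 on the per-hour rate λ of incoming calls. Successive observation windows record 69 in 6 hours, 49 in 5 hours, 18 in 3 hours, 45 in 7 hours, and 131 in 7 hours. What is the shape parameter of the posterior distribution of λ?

Total count: 69 + 49 + 18 + 45 + 131 = 312.
Total exposure: 6 + 5 + 3 + 7 + 7 = 28 hours.
Posterior: α' = 21 + 312 = 333, β' = 8 + 28 = 36.

333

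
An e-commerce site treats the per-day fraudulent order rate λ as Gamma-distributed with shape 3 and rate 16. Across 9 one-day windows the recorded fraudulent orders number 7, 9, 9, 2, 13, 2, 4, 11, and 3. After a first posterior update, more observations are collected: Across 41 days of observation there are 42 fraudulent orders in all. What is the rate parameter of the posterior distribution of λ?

66

Total count: 7 + 9 + 9 + 2 + 13 + 2 + 4 + 11 + 3 = 60.
Total exposure: 9 days.
After the first batch: Gamma(3 + 60, 16 + 9) = Gamma(63, 25).
Total count 42 over total exposure 41 days.
After the second batch: Gamma(63 + 42, 25 + 41) = Gamma(105, 66).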